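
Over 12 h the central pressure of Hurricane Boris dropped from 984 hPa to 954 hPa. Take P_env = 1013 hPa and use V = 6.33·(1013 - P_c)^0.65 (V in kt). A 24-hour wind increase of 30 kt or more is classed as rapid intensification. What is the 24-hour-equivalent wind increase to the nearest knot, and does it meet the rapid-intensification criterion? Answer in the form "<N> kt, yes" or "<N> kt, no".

V₁: ΔP = 29, V ≈ 6.33 × 29^0.65 ≈ 56.49 kt.
V₂: ΔP = 59, V ≈ 6.33 × 59^0.65 ≈ 89.63 kt.
ΔV over 12 h = 33.14 kt → 24 h equivalent = 33.14 × 24/12 ≈ 66.28 kt.
66 kt ≥ 30 kt ⇒ rapid intensification.

66 kt, yes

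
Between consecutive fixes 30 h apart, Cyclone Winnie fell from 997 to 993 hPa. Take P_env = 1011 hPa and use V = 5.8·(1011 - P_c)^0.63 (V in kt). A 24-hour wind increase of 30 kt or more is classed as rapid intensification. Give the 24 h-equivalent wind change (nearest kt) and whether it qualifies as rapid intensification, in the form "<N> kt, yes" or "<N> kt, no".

4 kt, no

V₁: ΔP = 14, V ≈ 5.8 × 14^0.63 ≈ 30.58 kt.
V₂: ΔP = 18, V ≈ 5.8 × 18^0.63 ≈ 35.83 kt.
ΔV over 30 h = 5.25 kt → 24 h equivalent = 5.25 × 24/30 ≈ 4.20 kt.
4 kt < 30 kt ⇒ not rapid intensification.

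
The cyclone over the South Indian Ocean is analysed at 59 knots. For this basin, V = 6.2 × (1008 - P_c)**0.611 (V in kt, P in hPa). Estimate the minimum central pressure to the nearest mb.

ΔP = (V / 6.2)^(1/0.611) = (59/6.2)^1.637.
59/6.2 = 9.516; 9.516^1.637 ≈ 39.94 mb.
P_c = 1008 − 39.94 = 968.06 ≈ 968 mb.

968 mb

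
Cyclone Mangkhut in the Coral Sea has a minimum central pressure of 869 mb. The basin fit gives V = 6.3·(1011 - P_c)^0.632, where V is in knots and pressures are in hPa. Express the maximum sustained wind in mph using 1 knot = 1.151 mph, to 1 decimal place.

166.2 mph

ΔP = 1011 − 869 = 142 mb.
V ≈ 6.3 × 142^0.632 = 6.3 × 22.922 ≈ 144.407 kt.
144.407 × 1.151 ≈ 166.21 mph → 166.2 mph.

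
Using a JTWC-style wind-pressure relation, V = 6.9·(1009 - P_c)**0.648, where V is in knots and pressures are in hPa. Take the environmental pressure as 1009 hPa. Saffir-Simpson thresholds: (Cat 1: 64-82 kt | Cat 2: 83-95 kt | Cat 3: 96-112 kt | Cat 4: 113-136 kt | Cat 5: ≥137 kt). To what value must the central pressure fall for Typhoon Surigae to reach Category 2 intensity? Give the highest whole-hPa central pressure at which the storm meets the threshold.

962 hPa

Category 2 begins at V = 83 kt.
Required ΔP = (83/6.9)^(1/0.648) = 12.029^1.543 ≈ 46.45 hPa.
P_c ≤ 1009 − 46.45 = 962.55, so the highest integer P_c is 962 hPa.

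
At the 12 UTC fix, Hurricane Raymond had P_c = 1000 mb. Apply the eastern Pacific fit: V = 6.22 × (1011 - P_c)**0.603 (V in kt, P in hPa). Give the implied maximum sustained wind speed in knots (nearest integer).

ΔP = 1011 − 1000 = 11 mb.
11^0.603 ≈ 4.246.
V ≈ 6.22 × 4.246 ≈ 26.4 kt.

26 kt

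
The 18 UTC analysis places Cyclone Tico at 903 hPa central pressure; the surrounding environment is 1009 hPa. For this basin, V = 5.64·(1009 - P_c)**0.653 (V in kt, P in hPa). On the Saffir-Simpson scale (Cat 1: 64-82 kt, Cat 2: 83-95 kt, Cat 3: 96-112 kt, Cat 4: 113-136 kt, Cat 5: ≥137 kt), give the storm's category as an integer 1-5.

4

ΔP = 1009 − 903 = 106 hPa.
V ≈ 5.64 × 106^0.653 = 5.64 × 21.01 ≈ 119 kt.
119 kt falls in the Category 4 band.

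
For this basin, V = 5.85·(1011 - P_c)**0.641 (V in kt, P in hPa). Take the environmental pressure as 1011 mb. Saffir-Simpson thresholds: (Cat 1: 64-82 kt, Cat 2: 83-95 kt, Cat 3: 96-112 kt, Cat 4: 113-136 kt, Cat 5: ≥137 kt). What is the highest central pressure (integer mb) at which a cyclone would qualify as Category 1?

969 mb

Category 1 begins at V = 64 kt.
Required ΔP = (64/5.85)^(1/0.641) = 10.940^1.560 ≈ 41.78 mb.
P_c ≤ 1011 − 41.78 = 969.22, so the highest integer P_c is 969 mb.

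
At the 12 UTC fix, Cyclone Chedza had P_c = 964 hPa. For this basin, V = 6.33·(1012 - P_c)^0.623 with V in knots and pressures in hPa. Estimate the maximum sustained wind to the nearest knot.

ΔP = 1012 − 964 = 48 hPa.
48^0.623 ≈ 11.154.
V ≈ 6.33 × 11.154 ≈ 70.6 kt.

71 kt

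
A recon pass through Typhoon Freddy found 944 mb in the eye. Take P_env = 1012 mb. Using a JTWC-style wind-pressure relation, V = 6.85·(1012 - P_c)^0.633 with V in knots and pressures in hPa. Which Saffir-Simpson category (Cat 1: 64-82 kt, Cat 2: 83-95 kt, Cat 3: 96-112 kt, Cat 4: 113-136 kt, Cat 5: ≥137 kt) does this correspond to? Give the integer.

3

ΔP = 1012 − 944 = 68 mb.
V ≈ 6.85 × 68^0.633 = 6.85 × 14.45 ≈ 99 kt.
99 kt falls in the Category 3 band.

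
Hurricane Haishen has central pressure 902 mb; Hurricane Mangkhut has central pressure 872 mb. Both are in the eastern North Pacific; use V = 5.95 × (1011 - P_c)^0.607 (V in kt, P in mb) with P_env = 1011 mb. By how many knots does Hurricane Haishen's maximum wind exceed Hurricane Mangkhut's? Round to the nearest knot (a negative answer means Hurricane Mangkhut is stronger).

-16 kt

Hurricane Haishen: ΔP = 109; V ≈ 5.95 × 109^0.607 ≈ 102.62 kt.
Hurricane Mangkhut: ΔP = 139; V ≈ 5.95 × 139^0.607 ≈ 118.94 kt.
Difference ≈ 102.62 − 118.94 = -16.32 → -16 kt.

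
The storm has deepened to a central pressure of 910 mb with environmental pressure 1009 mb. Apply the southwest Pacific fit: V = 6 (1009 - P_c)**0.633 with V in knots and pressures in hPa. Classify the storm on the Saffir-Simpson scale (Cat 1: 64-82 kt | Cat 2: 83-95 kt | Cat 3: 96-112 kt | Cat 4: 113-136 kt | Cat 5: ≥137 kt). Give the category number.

3

ΔP = 1009 − 910 = 99 mb.
V ≈ 6 × 99^0.633 = 6 × 18.33 ≈ 110 kt.
110 kt falls in the Category 3 band.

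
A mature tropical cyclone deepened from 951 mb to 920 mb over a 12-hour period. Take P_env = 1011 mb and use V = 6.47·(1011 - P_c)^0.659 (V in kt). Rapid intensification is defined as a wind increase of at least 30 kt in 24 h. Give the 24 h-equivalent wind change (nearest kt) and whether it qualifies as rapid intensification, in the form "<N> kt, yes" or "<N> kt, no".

61 kt, yes

V₁: ΔP = 60, V ≈ 6.47 × 60^0.659 ≈ 96.10 kt.
V₂: ΔP = 91, V ≈ 6.47 × 91^0.659 ≈ 126.45 kt.
ΔV over 12 h = 30.35 kt → 24 h equivalent = 30.35 × 24/12 ≈ 60.70 kt.
61 kt ≥ 30 kt ⇒ rapid intensification.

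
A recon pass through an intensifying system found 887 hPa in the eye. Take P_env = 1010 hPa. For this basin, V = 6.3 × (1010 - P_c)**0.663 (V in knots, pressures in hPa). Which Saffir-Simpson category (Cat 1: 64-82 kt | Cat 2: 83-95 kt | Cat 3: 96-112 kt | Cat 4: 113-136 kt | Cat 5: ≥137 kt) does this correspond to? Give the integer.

5

ΔP = 1010 − 887 = 123 hPa.
V ≈ 6.3 × 123^0.663 = 6.3 × 24.30 ≈ 153 kt.
153 kt falls in the Category 5 band.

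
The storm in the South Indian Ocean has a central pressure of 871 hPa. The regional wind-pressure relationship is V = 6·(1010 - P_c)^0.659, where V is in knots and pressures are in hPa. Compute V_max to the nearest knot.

155 kt

ΔP = 1010 − 871 = 139 hPa.
139^0.659 ≈ 25.837.
V ≈ 6 × 25.837 ≈ 155.0 kt.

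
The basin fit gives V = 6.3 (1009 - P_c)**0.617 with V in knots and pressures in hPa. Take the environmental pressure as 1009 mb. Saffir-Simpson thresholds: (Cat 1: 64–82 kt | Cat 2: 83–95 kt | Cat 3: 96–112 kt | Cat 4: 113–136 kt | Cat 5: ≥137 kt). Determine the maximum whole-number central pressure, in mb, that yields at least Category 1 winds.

Category 1 begins at V = 64 kt.
Required ΔP = (64/6.3)^(1/0.617) = 10.159^1.621 ≈ 42.84 mb.
P_c ≤ 1009 − 42.84 = 966.16, so the highest integer P_c is 966 mb.

966 mb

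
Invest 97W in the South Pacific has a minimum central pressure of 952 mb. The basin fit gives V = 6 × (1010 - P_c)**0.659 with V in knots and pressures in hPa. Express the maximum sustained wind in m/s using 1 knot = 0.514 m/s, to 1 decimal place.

44.8 m/s

ΔP = 1010 − 952 = 58 mb.
V ≈ 6 × 58^0.659 = 6 × 14.524 ≈ 87.147 kt.
87.147 × 0.514 ≈ 44.79 m/s → 44.8 m/s.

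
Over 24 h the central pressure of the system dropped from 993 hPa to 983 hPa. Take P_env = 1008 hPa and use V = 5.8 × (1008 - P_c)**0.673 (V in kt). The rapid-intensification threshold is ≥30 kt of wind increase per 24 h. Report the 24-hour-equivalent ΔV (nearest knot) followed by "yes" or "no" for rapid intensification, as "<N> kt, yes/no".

15 kt, no

V₁: ΔP = 15, V ≈ 5.8 × 15^0.673 ≈ 35.89 kt.
V₂: ΔP = 25, V ≈ 5.8 × 25^0.673 ≈ 50.61 kt.
ΔV over 24 h = 14.72 kt → 24 h equivalent = 14.72 × 24/24 ≈ 14.72 kt.
15 kt < 30 kt ⇒ not rapid intensification.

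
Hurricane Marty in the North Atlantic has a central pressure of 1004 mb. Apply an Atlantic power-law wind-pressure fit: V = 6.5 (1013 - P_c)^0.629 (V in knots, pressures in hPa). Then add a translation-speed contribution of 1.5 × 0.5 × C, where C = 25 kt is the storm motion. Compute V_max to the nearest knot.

ΔP = 1013 − 1004 = 9 mb.
9^0.629 ≈ 3.983.
V ≈ 6.5 × 3.983 ≈ 25.9 kt.
Translation term: 1.5 × 0.5 × 25 = 18.75 kt.
Corrected V ≈ 44.65 kt → 45 kt.

45 kt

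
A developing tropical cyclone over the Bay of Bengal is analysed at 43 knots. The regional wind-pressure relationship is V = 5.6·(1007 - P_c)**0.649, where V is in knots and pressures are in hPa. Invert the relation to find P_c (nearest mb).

984 mb

ΔP = (V / 5.6)^(1/0.649) = (43/5.6)^1.541.
43/5.6 = 7.679; 7.679^1.541 ≈ 23.12 mb.
P_c = 1007 − 23.12 = 983.88 ≈ 984 mb.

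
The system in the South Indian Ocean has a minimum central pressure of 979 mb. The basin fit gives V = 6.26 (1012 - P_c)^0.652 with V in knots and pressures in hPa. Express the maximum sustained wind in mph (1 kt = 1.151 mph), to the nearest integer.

ΔP = 1012 − 979 = 33 mb.
V ≈ 6.26 × 33^0.652 = 6.26 × 9.774 ≈ 61.185 kt.
61.185 × 1.151 ≈ 70.42 mph → 70 mph.

70 mph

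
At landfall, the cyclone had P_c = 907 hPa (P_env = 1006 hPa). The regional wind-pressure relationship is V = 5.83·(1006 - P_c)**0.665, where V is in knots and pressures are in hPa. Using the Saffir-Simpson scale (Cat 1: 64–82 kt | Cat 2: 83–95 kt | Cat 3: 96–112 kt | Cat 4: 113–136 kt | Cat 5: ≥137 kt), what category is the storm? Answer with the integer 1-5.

ΔP = 1006 − 907 = 99 hPa.
V ≈ 5.83 × 99^0.665 = 5.83 × 21.24 ≈ 124 kt.
124 kt falls in the Category 4 band.

4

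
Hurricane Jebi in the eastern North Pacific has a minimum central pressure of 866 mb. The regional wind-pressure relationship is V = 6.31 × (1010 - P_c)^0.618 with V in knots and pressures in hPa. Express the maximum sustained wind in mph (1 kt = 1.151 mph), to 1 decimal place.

156.7 mph

ΔP = 1010 − 866 = 144 mb.
V ≈ 6.31 × 144^0.618 = 6.31 × 21.571 ≈ 136.112 kt.
136.112 × 1.151 ≈ 156.67 mph → 156.7 mph.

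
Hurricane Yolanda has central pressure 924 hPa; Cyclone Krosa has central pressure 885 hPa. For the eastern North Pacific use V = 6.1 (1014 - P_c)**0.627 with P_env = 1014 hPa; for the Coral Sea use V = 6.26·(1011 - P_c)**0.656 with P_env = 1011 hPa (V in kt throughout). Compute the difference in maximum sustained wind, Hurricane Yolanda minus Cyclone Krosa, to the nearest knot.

-47 kt

Hurricane Yolanda: ΔP = 90; V ≈ 6.1 × 90^0.627 ≈ 102.48 kt.
Cyclone Krosa: ΔP = 126; V ≈ 6.26 × 126^0.656 ≈ 149.42 kt.
Difference ≈ 102.48 − 149.42 = -46.94 → -47 kt.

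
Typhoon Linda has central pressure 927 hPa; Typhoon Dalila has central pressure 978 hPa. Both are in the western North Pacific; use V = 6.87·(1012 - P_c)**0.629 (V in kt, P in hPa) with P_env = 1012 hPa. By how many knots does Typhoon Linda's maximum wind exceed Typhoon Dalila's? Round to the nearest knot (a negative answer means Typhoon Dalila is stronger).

49 kt

Typhoon Linda: ΔP = 85; V ≈ 6.87 × 85^0.629 ≈ 112.35 kt.
Typhoon Dalila: ΔP = 34; V ≈ 6.87 × 34^0.629 ≈ 63.13 kt.
Difference ≈ 112.35 − 63.13 = 49.22 → 49 kt.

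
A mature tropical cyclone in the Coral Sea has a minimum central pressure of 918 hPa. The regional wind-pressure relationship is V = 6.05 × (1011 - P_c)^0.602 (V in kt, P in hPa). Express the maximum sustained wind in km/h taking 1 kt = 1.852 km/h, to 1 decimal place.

171.6 km/h

ΔP = 1011 − 918 = 93 hPa.
V ≈ 6.05 × 93^0.602 = 6.05 × 15.312 ≈ 92.636 kt.
92.636 × 1.852 ≈ 171.56 km/h → 171.6 km/h.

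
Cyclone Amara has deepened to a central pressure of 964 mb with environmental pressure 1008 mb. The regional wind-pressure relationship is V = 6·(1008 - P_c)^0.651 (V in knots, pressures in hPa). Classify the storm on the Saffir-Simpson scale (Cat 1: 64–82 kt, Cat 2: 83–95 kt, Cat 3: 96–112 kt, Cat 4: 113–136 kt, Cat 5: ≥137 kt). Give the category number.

ΔP = 1008 − 964 = 44 mb.
V ≈ 6 × 44^0.651 = 6 × 11.75 ≈ 70 kt.
70 kt falls in the Category 1 band.

1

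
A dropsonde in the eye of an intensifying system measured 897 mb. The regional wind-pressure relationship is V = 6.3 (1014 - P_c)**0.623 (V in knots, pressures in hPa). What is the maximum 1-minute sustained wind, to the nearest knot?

122 kt

ΔP = 1014 − 897 = 117 mb.
117^0.623 ≈ 19.430.
V ≈ 6.3 × 19.430 ≈ 122.4 kt.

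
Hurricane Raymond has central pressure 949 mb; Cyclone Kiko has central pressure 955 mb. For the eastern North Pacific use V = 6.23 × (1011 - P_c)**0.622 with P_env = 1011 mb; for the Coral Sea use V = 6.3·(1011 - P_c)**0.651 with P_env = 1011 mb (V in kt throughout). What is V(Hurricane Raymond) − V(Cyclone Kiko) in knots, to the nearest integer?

-5 kt

Hurricane Raymond: ΔP = 62; V ≈ 6.23 × 62^0.622 ≈ 81.16 kt.
Cyclone Kiko: ΔP = 56; V ≈ 6.3 × 56^0.651 ≈ 86.58 kt.
Difference ≈ 81.16 − 86.58 = -5.42 → -5 kt.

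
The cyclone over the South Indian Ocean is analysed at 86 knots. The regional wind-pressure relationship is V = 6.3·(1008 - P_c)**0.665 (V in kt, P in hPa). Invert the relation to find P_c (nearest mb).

957 mb

ΔP = (V / 6.3)^(1/0.665) = (86/6.3)^1.504.
86/6.3 = 13.651; 13.651^1.504 ≈ 50.93 mb.
P_c = 1008 − 50.93 = 957.07 ≈ 957 mb.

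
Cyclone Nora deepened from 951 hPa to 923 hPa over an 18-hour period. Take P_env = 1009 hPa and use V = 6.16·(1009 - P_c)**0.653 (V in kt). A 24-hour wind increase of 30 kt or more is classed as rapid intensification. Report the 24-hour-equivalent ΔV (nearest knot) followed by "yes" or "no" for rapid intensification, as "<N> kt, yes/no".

34 kt, yes

V₁: ΔP = 58, V ≈ 6.16 × 58^0.653 ≈ 87.32 kt.
V₂: ΔP = 86, V ≈ 6.16 × 86^0.653 ≈ 112.93 kt.
ΔV over 18 h = 25.61 kt → 24 h equivalent = 25.61 × 24/18 ≈ 34.15 kt.
34 kt ≥ 30 kt ⇒ rapid intensification.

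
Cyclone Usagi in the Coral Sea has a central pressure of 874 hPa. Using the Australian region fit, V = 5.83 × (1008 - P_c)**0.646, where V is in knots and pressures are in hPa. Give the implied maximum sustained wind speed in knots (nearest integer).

138 kt

ΔP = 1008 − 874 = 134 hPa.
134^0.646 ≈ 23.665.
V ≈ 5.83 × 23.665 ≈ 138.0 kt.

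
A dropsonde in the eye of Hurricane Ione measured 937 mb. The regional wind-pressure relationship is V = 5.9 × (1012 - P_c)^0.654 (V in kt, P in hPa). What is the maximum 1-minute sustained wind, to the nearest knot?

ΔP = 1012 − 937 = 75 mb.
75^0.654 ≈ 16.838.
V ≈ 5.9 × 16.838 ≈ 99.3 kt.

99 kt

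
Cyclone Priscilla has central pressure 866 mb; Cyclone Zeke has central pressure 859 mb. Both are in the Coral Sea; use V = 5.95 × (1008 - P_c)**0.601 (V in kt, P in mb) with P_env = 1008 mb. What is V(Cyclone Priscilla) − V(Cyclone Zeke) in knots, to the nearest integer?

Cyclone Priscilla: ΔP = 142; V ≈ 5.95 × 142^0.601 ≈ 116.96 kt.
Cyclone Zeke: ΔP = 149; V ≈ 5.95 × 149^0.601 ≈ 120.39 kt.
Difference ≈ 116.96 − 120.39 = -3.43 → -3 kt.

-3 kt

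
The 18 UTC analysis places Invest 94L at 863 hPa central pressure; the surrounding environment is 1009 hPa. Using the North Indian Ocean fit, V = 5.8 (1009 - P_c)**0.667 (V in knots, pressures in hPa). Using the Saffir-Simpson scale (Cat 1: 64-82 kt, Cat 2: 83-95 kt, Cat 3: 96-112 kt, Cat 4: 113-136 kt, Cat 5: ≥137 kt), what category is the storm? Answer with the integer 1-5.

ΔP = 1009 − 863 = 146 hPa.
V ≈ 5.8 × 146^0.667 = 5.8 × 27.77 ≈ 161 kt.
161 kt falls in the Category 5 band.

5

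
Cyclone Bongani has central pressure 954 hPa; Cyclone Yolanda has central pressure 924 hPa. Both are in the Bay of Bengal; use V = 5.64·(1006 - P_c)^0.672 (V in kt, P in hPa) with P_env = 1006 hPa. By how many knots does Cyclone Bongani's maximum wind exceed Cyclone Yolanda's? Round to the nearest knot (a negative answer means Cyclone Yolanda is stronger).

Cyclone Bongani: ΔP = 52; V ≈ 5.64 × 52^0.672 ≈ 80.25 kt.
Cyclone Yolanda: ΔP = 82; V ≈ 5.64 × 82^0.672 ≈ 108.98 kt.
Difference ≈ 80.25 − 108.98 = -28.73 → -29 kt.

-29 kt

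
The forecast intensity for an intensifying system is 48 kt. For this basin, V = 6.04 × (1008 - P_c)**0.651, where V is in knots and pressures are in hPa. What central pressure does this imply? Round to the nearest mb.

ΔP = (V / 6.04)^(1/0.651) = (48/6.04)^1.536.
48/6.04 = 7.947; 7.947^1.536 ≈ 24.14 mb.
P_c = 1008 − 24.14 = 983.86 ≈ 984 mb.

984 mb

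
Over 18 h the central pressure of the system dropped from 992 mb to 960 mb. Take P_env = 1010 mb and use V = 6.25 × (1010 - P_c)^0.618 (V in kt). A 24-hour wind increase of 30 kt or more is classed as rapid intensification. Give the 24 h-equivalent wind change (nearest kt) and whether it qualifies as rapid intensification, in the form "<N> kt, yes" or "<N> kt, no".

V₁: ΔP = 18, V ≈ 6.25 × 18^0.618 ≈ 37.29 kt.
V₂: ΔP = 50, V ≈ 6.25 × 50^0.618 ≈ 70.12 kt.
ΔV over 18 h = 32.83 kt → 24 h equivalent = 32.83 × 24/18 ≈ 43.77 kt.
44 kt ≥ 30 kt ⇒ rapid intensification.

44 kt, yes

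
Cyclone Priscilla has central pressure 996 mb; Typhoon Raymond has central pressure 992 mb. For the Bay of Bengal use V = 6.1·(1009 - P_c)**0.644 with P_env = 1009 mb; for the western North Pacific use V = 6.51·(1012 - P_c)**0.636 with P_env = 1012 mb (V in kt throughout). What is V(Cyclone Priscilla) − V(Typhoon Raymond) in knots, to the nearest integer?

Cyclone Priscilla: ΔP = 13; V ≈ 6.1 × 13^0.644 ≈ 31.82 kt.
Typhoon Raymond: ΔP = 20; V ≈ 6.51 × 20^0.636 ≈ 43.76 kt.
Difference ≈ 31.82 − 43.76 = -11.94 → -12 kt.

-12 kt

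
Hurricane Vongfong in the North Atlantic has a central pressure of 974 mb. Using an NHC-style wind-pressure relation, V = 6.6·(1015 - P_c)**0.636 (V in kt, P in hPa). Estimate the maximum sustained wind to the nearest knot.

ΔP = 1015 − 974 = 41 mb.
41^0.636 ≈ 10.610.
V ≈ 6.6 × 10.610 ≈ 70.0 kt.

70 kt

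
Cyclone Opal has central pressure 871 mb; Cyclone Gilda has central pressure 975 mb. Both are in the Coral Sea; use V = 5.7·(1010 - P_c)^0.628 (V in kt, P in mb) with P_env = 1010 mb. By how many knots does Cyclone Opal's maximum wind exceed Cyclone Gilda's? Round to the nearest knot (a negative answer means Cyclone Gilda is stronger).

Cyclone Opal: ΔP = 139; V ≈ 5.7 × 139^0.628 ≈ 126.38 kt.
Cyclone Gilda: ΔP = 35; V ≈ 5.7 × 35^0.628 ≈ 53.16 kt.
Difference ≈ 126.38 − 53.16 = 73.22 → 73 kt.

73 kt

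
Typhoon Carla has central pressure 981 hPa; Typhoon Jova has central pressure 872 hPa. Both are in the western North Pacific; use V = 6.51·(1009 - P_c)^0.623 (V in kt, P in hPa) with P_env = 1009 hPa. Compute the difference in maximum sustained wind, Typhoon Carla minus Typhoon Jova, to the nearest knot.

-88 kt

Typhoon Carla: ΔP = 28; V ≈ 6.51 × 28^0.623 ≈ 51.90 kt.
Typhoon Jova: ΔP = 137; V ≈ 6.51 × 137^0.623 ≈ 139.56 kt.
Difference ≈ 51.90 − 139.56 = -87.66 → -88 kt.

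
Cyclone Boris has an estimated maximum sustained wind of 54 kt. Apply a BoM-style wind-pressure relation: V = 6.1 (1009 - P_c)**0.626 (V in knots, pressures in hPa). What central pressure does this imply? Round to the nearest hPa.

ΔP = (V / 6.1)^(1/0.626) = (54/6.1)^1.597.
54/6.1 = 8.852; 8.852^1.597 ≈ 32.57 hPa.
P_c = 1009 − 32.57 = 976.43 ≈ 976 hPa.

976 hPa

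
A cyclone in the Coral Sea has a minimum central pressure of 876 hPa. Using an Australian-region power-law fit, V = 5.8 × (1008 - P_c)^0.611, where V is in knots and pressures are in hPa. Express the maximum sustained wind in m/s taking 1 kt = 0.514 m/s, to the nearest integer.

59 m/s

ΔP = 1008 − 876 = 132 hPa.
V ≈ 5.8 × 132^0.611 = 5.8 × 19.755 ≈ 114.577 kt.
114.577 × 0.514 ≈ 58.89 m/s → 59 m/s.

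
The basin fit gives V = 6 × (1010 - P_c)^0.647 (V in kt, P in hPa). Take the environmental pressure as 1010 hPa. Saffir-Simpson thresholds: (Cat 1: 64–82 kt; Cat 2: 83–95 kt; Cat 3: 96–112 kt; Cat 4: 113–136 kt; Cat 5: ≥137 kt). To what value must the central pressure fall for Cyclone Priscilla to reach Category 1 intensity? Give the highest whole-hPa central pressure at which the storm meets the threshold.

Category 1 begins at V = 64 kt.
Required ΔP = (64/6)^(1/0.647) = 10.667^1.546 ≈ 38.81 hPa.
P_c ≤ 1010 − 38.81 = 971.19, so the highest integer P_c is 971 hPa.

971 hPa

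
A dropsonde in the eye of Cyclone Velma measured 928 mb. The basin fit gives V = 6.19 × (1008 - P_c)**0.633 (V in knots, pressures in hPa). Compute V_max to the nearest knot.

ΔP = 1008 − 928 = 80 mb.
80^0.633 ≈ 16.020.
V ≈ 6.19 × 16.020 ≈ 99.2 kt.

99 kt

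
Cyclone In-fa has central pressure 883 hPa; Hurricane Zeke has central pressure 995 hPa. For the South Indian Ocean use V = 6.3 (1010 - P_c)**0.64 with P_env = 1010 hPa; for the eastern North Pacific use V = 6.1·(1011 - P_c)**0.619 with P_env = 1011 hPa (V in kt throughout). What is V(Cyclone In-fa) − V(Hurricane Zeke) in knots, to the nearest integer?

106 kt

Cyclone In-fa: ΔP = 127; V ≈ 6.3 × 127^0.64 ≈ 139.89 kt.
Hurricane Zeke: ΔP = 16; V ≈ 6.1 × 16^0.619 ≈ 33.94 kt.
Difference ≈ 139.89 − 33.94 = 105.95 → 106 kt.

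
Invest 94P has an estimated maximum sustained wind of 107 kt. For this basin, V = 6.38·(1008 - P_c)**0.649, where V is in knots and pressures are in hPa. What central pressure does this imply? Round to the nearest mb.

931 mb

ΔP = (V / 6.38)^(1/0.649) = (107/6.38)^1.541.
107/6.38 = 16.771; 16.771^1.541 ≈ 77.06 mb.
P_c = 1008 − 77.06 = 930.94 ≈ 931 mb.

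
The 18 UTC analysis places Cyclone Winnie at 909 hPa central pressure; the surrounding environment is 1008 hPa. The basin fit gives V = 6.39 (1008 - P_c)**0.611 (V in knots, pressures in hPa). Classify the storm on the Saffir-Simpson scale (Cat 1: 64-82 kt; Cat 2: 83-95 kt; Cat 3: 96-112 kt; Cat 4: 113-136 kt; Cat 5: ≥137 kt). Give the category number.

ΔP = 1008 − 909 = 99 hPa.
V ≈ 6.39 × 99^0.611 = 6.39 × 16.57 ≈ 106 kt.
106 kt falls in the Category 3 band.

3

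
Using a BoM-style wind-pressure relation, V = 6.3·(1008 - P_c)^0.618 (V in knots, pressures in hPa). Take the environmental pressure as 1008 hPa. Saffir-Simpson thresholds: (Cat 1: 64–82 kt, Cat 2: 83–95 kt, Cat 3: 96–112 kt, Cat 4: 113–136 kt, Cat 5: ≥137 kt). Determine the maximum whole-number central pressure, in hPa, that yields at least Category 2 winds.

Category 2 begins at V = 83 kt.
Required ΔP = (83/6.3)^(1/0.618) = 13.175^1.618 ≈ 64.84 hPa.
P_c ≤ 1008 − 64.84 = 943.16, so the highest integer P_c is 943 hPa.

943 hPa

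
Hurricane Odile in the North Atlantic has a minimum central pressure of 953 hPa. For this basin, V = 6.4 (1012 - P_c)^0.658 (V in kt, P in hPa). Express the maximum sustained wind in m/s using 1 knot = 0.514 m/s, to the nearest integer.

48 m/s

ΔP = 1012 − 953 = 59 hPa.
V ≈ 6.4 × 59^0.658 = 6.4 × 14.629 ≈ 93.627 kt.
93.627 × 0.514 ≈ 48.12 m/s → 48 m/s.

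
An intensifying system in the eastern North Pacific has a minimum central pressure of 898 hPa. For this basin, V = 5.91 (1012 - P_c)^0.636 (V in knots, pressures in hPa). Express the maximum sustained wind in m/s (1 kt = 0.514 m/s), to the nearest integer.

62 m/s

ΔP = 1012 − 898 = 114 hPa.
V ≈ 5.91 × 114^0.636 = 5.91 × 20.333 ≈ 120.165 kt.
120.165 × 0.514 ≈ 61.76 m/s → 62 m/s.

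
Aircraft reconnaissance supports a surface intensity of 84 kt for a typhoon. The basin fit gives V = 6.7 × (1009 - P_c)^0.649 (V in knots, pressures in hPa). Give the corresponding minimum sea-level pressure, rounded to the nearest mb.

ΔP = (V / 6.7)^(1/0.649) = (84/6.7)^1.541.
84/6.7 = 12.537; 12.537^1.541 ≈ 49.22 mb.
P_c = 1009 − 49.22 = 959.78 ≈ 960 mb.

960 mb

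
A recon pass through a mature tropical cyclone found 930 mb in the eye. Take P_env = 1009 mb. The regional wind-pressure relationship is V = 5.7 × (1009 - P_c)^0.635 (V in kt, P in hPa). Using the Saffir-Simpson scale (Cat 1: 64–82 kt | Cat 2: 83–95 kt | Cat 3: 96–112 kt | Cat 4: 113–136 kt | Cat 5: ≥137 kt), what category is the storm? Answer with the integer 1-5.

2

ΔP = 1009 − 930 = 79 mb.
V ≈ 5.7 × 79^0.635 = 5.7 × 16.03 ≈ 91 kt.
91 kt falls in the Category 2 band.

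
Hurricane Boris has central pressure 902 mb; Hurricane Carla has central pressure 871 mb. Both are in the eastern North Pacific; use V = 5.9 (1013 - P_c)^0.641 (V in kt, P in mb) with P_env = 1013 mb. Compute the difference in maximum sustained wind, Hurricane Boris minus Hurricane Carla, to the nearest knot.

-21 kt

Hurricane Boris: ΔP = 111; V ≈ 5.9 × 111^0.641 ≈ 120.75 kt.
Hurricane Carla: ΔP = 142; V ≈ 5.9 × 142^0.641 ≈ 141.41 kt.
Difference ≈ 120.75 − 141.41 = -20.66 → -21 kt.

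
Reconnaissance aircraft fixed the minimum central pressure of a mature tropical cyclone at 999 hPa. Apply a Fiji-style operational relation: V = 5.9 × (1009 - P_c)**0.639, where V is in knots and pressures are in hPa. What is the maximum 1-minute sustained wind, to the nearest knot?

26 kt

ΔP = 1009 − 999 = 10 hPa.
10^0.639 ≈ 4.355.
V ≈ 5.9 × 4.355 ≈ 25.7 kt.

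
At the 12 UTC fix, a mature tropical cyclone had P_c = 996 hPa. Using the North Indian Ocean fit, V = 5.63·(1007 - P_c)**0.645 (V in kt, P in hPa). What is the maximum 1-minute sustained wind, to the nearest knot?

ΔP = 1007 − 996 = 11 hPa.
11^0.645 ≈ 4.696.
V ≈ 5.63 × 4.696 ≈ 26.4 kt.

26 kt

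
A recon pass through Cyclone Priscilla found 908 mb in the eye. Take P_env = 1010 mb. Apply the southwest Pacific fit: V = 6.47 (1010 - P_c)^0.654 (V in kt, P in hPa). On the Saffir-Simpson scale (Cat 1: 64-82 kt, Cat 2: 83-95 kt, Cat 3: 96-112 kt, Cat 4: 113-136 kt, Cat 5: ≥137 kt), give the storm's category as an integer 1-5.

ΔP = 1010 − 908 = 102 mb.
V ≈ 6.47 × 102^0.654 = 6.47 × 20.59 ≈ 133 kt.
133 kt falls in the Category 4 band.

4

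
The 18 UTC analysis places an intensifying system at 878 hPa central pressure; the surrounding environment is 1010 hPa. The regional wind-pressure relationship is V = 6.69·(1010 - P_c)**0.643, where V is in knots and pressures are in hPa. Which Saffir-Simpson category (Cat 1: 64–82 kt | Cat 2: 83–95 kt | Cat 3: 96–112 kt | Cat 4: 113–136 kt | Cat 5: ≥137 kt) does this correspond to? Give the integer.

5

ΔP = 1010 − 878 = 132 hPa.
V ≈ 6.69 × 132^0.643 = 6.69 × 23.10 ≈ 155 kt.
155 kt falls in the Category 5 band.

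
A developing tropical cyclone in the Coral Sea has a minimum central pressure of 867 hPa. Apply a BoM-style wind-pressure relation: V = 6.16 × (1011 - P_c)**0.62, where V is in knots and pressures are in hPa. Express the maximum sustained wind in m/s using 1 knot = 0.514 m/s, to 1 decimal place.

69.0 m/s

ΔP = 1011 − 867 = 144 hPa.
V ≈ 6.16 × 144^0.62 = 6.16 × 21.786 ≈ 134.204 kt.
134.204 × 0.514 ≈ 68.98 m/s → 69.0 m/s.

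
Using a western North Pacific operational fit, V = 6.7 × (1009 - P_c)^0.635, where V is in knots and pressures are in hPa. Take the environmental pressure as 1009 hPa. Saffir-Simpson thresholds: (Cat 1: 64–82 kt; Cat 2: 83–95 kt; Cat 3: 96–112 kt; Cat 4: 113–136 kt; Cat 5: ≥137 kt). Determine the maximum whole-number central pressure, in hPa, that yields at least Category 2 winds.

956 hPa

Category 2 begins at V = 83 kt.
Required ΔP = (83/6.7)^(1/0.635) = 12.388^1.575 ≈ 52.63 hPa.
P_c ≤ 1009 − 52.63 = 956.37, so the highest integer P_c is 956 hPa.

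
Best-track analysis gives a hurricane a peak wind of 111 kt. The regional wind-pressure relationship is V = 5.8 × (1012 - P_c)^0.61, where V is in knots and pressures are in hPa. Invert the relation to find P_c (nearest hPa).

ΔP = (V / 5.8)^(1/0.61) = (111/5.8)^1.639.
111/5.8 = 19.138; 19.138^1.639 ≈ 126.32 hPa.
P_c = 1012 − 126.32 = 885.68 ≈ 886 hPa.

886 hPa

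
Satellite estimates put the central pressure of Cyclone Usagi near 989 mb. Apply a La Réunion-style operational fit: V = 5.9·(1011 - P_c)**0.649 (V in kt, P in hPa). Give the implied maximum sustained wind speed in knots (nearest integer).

ΔP = 1011 − 989 = 22 mb.
22^0.649 ≈ 7.434.
V ≈ 5.9 × 7.434 ≈ 43.9 kt.

44 kt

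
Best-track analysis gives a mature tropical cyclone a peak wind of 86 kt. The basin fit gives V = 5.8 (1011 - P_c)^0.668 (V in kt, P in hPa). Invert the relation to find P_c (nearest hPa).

ΔP = (V / 5.8)^(1/0.668) = (86/5.8)^1.497.
86/5.8 = 14.828; 14.828^1.497 ≈ 56.64 hPa.
P_c = 1011 − 56.64 = 954.36 ≈ 954 hPa.

954 hPa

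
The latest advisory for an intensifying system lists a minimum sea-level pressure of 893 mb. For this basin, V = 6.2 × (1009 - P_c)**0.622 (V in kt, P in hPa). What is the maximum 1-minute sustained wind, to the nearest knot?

119 kt

ΔP = 1009 − 893 = 116 mb.
116^0.622 ≈ 19.235.
V ≈ 6.2 × 19.235 ≈ 119.3 kt.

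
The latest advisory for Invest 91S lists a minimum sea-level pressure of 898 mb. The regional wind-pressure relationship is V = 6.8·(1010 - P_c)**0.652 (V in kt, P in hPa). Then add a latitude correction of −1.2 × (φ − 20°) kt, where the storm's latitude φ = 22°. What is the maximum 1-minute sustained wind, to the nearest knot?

145 kt

ΔP = 1010 − 898 = 112 mb.
112^0.652 ≈ 21.682.
V ≈ 6.8 × 21.682 ≈ 147.4 kt.
Latitude correction: −1.2 × (22 − 20) = -2.4 kt.
Corrected V ≈ 145 kt → 145 kt.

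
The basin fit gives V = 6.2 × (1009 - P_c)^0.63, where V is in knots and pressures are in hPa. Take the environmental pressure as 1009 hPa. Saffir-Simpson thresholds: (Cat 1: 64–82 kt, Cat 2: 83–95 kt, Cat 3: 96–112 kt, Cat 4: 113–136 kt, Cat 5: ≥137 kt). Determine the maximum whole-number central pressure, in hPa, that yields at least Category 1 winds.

968 hPa

Category 1 begins at V = 64 kt.
Required ΔP = (64/6.2)^(1/0.63) = 10.323^1.587 ≈ 40.66 hPa.
P_c ≤ 1009 − 40.66 = 968.34, so the highest integer P_c is 968 hPa.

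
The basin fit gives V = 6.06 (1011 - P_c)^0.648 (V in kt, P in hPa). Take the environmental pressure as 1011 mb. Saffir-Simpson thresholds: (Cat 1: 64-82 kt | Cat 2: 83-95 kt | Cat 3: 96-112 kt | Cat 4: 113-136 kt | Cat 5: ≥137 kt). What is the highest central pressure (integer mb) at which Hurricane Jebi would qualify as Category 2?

Category 2 begins at V = 83 kt.
Required ΔP = (83/6.06)^(1/0.648) = 13.696^1.543 ≈ 56.76 mb.
P_c ≤ 1011 − 56.76 = 954.24, so the highest integer P_c is 954 mb.

954 mb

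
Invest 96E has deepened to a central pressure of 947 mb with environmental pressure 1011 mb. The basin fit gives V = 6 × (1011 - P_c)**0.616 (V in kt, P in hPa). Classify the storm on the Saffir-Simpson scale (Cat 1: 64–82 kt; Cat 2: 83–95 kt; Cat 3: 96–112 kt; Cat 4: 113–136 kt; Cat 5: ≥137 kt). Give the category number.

ΔP = 1011 − 947 = 64 mb.
V ≈ 6 × 64^0.616 = 6 × 12.96 ≈ 78 kt.
78 kt falls in the Category 1 band.

1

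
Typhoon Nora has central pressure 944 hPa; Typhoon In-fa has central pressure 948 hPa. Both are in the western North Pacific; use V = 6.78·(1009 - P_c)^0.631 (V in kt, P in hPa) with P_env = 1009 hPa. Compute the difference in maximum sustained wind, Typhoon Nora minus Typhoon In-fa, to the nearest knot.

4 kt

Typhoon Nora: ΔP = 65; V ≈ 6.78 × 65^0.631 ≈ 94.44 kt.
Typhoon In-fa: ΔP = 61; V ≈ 6.78 × 61^0.631 ≈ 90.73 kt.
Difference ≈ 94.44 − 90.73 = 3.71 → 4 kt.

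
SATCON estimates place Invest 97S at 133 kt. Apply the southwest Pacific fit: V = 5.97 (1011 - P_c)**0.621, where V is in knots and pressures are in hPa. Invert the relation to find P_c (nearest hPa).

863 hPa

ΔP = (V / 5.97)^(1/0.621) = (133/5.97)^1.610.
133/5.97 = 22.278; 22.278^1.610 ≈ 148.08 hPa.
P_c = 1011 − 148.08 = 862.92 ≈ 863 hPa.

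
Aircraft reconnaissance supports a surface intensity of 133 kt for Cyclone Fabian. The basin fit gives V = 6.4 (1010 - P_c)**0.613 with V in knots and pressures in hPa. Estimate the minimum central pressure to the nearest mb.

ΔP = (V / 6.4)^(1/0.613) = (133/6.4)^1.631.
133/6.4 = 20.781; 20.781^1.631 ≈ 141.11 mb.
P_c = 1010 − 141.11 = 868.89 ≈ 869 mb.

869 mb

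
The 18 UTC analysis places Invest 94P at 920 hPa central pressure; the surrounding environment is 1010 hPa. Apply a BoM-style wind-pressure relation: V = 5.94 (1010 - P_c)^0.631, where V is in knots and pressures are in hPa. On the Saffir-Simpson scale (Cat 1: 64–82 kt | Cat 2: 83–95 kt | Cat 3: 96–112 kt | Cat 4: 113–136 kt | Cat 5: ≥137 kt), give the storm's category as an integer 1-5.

ΔP = 1010 − 920 = 90 hPa.
V ≈ 5.94 × 90^0.631 = 5.94 × 17.11 ≈ 102 kt.
102 kt falls in the Category 3 band.

3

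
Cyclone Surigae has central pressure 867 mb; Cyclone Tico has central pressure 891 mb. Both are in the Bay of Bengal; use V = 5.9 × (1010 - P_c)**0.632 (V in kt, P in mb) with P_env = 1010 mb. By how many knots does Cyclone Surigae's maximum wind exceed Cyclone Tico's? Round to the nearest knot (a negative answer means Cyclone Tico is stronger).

15 kt

Cyclone Surigae: ΔP = 143; V ≈ 5.9 × 143^0.632 ≈ 135.84 kt.
Cyclone Tico: ΔP = 119; V ≈ 5.9 × 119^0.632 ≈ 120.95 kt.
Difference ≈ 135.84 − 120.95 = 14.89 → 15 kt.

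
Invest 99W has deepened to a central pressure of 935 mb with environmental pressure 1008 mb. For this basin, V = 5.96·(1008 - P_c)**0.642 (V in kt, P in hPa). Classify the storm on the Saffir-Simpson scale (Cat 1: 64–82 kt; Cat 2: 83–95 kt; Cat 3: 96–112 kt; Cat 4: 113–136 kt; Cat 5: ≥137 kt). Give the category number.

2

ΔP = 1008 − 935 = 73 mb.
V ≈ 5.96 × 73^0.642 = 5.96 × 15.71 ≈ 94 kt.
94 kt falls in the Category 2 band.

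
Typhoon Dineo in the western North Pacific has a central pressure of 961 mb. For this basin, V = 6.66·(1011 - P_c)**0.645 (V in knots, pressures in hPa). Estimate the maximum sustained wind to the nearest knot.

ΔP = 1011 − 961 = 50 mb.
50^0.645 ≈ 12.469.
V ≈ 6.66 × 12.469 ≈ 83.0 kt.

83 kt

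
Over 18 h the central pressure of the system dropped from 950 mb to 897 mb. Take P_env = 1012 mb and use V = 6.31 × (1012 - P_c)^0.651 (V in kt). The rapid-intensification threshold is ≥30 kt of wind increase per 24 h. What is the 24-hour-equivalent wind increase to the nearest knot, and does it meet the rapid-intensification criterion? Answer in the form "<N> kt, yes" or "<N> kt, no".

V₁: ΔP = 62, V ≈ 6.31 × 62^0.651 ≈ 92.66 kt.
V₂: ΔP = 115, V ≈ 6.31 × 115^0.651 ≈ 138.53 kt.
ΔV over 18 h = 45.87 kt → 24 h equivalent = 45.87 × 24/18 ≈ 61.16 kt.
61 kt ≥ 30 kt ⇒ rapid intensification.

61 kt, yes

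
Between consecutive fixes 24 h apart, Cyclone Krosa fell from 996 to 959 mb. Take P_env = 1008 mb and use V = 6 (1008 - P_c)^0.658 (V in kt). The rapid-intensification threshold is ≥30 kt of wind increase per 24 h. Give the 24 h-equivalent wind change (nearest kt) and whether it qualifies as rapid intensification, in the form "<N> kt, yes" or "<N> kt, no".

47 kt, yes

V₁: ΔP = 12, V ≈ 6 × 12^0.658 ≈ 30.78 kt.
V₂: ΔP = 49, V ≈ 6 × 49^0.658 ≈ 77.68 kt.
ΔV over 24 h = 46.90 kt → 24 h equivalent = 46.90 × 24/24 ≈ 46.90 kt.
47 kt ≥ 30 kt ⇒ rapid intensification.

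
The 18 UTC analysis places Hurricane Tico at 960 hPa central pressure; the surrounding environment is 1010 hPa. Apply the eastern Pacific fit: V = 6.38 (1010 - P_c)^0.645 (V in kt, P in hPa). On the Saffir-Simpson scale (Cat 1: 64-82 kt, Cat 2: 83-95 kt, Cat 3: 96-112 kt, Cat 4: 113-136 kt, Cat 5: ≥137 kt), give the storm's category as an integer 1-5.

ΔP = 1010 − 960 = 50 hPa.
V ≈ 6.38 × 50^0.645 = 6.38 × 12.47 ≈ 80 kt.
80 kt falls in the Category 1 band.

1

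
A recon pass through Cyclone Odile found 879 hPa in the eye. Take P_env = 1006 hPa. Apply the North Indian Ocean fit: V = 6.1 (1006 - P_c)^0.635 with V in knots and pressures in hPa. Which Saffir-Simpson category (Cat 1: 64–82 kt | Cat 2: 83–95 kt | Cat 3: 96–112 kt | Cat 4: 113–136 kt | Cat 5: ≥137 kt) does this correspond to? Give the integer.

ΔP = 1006 − 879 = 127 hPa.
V ≈ 6.1 × 127^0.635 = 6.1 × 21.67 ≈ 132 kt.
132 kt falls in the Category 4 band.

4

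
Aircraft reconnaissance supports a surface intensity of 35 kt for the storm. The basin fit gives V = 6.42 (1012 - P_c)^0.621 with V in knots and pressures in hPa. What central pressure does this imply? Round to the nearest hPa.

ΔP = (V / 6.42)^(1/0.621) = (35/6.42)^1.610.
35/6.42 = 5.452; 5.452^1.610 ≈ 15.35 hPa.
P_c = 1012 − 15.35 = 996.65 ≈ 997 hPa.

997 hPa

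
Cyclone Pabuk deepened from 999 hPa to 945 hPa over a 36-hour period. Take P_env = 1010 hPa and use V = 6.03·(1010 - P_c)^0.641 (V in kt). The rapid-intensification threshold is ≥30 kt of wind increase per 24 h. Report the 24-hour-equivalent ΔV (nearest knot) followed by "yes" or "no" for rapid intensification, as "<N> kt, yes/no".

40 kt, yes

V₁: ΔP = 11, V ≈ 6.03 × 11^0.641 ≈ 28.04 kt.
V₂: ΔP = 65, V ≈ 6.03 × 65^0.641 ≈ 87.58 kt.
ΔV over 36 h = 59.54 kt → 24 h equivalent = 59.54 × 24/36 ≈ 39.69 kt.
40 kt ≥ 30 kt ⇒ rapid intensification.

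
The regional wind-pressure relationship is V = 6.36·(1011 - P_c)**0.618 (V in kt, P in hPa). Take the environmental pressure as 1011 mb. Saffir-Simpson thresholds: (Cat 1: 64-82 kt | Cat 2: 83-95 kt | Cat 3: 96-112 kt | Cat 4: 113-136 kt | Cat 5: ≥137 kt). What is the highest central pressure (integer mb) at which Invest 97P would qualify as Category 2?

947 mb

Category 2 begins at V = 83 kt.
Required ΔP = (83/6.36)^(1/0.618) = 13.050^1.618 ≈ 63.86 mb.
P_c ≤ 1011 − 63.86 = 947.14, so the highest integer P_c is 947 mb.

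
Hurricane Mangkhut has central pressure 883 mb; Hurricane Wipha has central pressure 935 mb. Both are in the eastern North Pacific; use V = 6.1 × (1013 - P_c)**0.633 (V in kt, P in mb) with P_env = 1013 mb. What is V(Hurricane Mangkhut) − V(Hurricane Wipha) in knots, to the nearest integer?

Hurricane Mangkhut: ΔP = 130; V ≈ 6.1 × 130^0.633 ≈ 132.88 kt.
Hurricane Wipha: ΔP = 78; V ≈ 6.1 × 78^0.633 ≈ 96.17 kt.
Difference ≈ 132.88 − 96.17 = 36.71 → 37 kt.

37 kt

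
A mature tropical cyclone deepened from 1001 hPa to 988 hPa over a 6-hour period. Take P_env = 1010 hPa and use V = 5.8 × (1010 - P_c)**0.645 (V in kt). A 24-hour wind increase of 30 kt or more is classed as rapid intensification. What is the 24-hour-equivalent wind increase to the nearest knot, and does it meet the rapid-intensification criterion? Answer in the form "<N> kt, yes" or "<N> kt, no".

V₁: ΔP = 9, V ≈ 5.8 × 9^0.645 ≈ 23.93 kt.
V₂: ΔP = 22, V ≈ 5.8 × 22^0.645 ≈ 42.59 kt.
ΔV over 6 h = 18.66 kt → 24 h equivalent = 18.66 × 24/6 ≈ 74.64 kt.
75 kt ≥ 30 kt ⇒ rapid intensification.

75 kt, yes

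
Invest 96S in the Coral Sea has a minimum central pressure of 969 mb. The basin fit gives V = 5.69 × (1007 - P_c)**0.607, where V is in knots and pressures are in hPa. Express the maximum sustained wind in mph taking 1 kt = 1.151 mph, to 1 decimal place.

ΔP = 1007 − 969 = 38 mb.
V ≈ 5.69 × 38^0.607 = 5.69 × 9.098 ≈ 51.766 kt.
51.766 × 1.151 ≈ 59.58 mph → 59.6 mph.

59.6 mph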